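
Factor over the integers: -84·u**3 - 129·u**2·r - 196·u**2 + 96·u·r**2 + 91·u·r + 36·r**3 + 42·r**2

Group: 3·u·(-28·u**2 + 13·u·r + 6·r**2) + (6·r + 7)·(-28·u**2 + 13·u·r + 6·r**2); both groups contain (-28·u**2 + 13·u·r + 6·r**2), so (3·u + 6·r + 7) is a factor with cofactor -28·u**2 + 13·u·r + 6·r**2.
The cofactor groups again: -28·u**2 + 13·u·r + 6·r**2 = -7·u·(4·u - 3·r) - 2·r·(4·u - 3·r); both groups contain (4·u - 3·r), giving -(7·u + 2·r)·(4·u - 3·r).

-(4·u - 3·r)·(7·u + 2·r)·(3·u + 6·r + 7)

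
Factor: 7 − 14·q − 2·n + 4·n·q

(2·n − 7)·(2·q − 1)

Group as (4·n·q − 2·n) + (−14·q + 7) = 2·n·(2·q − 1) − 7·(2·q − 1).
Both groups share the factor (2·q − 1).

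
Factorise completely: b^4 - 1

Write as (b^2)² − (1)², then factor b^2 - 1 once more.

(b + 1)(b - 1)(b^2 + 1)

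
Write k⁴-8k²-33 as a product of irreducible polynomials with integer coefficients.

Substitute u = k² to get a quadratic in u, then factor.
k²+3 is irreducible over ℤ (always positive, so no real roots).
k²-11 is irreducible over ℤ (11 is not a perfect square).

(k²+3)(k²-11)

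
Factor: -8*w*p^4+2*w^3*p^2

2*p^2*w*(w-2*p)*(w+2*p)

Factor out 2*w*p^2, leaving w^2-4*p^2, which is a difference of two squares.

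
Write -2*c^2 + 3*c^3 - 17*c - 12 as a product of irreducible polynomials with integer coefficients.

(3*c + 4)*(c + 1)*(c - 3)

Testing divisors of the constant over divisors of the leading coefficient, c = -4/3 is a root, so (3*c + 4) divides it; the quotient is c^2 - 2*c - 3.
The remaining quadratic factors as (c - 3)(c + 1).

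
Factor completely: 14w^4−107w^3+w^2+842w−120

Trying the rational-root candidates, w = 6 is a root, so (w−6) is a factor; dividing leaves 14w^3−23w^2−137w+20.
Then w = 1/7 is a root, so (7w−1) divides it; the quotient is 2w^2−3w−20.
The remaining quadratic factors as (w−4)(2w+5).

(2w+5)(7w−1)(w−4)(w−6)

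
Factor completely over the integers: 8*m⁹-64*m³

Factor out 8*m³ first: what remains is m⁶-8.
Recognize a difference of cubes with the parts m² and 2.

8*m³*(m²-2)*(m⁴+2*m²+4)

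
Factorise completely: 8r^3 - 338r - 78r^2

2r(4r + 13)(r - 13)

Pull out the common factor 2r, then factor the remaining trinomial.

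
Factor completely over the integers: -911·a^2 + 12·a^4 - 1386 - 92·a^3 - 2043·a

(2·a + 3)·(6·a + 11)·(a + 3)·(a - 14)

Among the possible rational roots, a = -3 is a root, giving the factor (a + 3) and quotient 12·a^3 - 128·a^2 - 527·a - 462.
Continuing, a = -3/2 is a root, so (2·a + 3) is a factor; dividing leaves 6·a^2 - 73·a - 154.
The remaining quadratic factors as (a - 14)(6·a + 11).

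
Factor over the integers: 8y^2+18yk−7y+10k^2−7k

Group: 8y(y+k) + (10k−7)(y+k); both groups contain (y+k).

(8y+10k−7)(y+k)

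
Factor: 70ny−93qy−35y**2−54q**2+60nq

(10n−9q−5y)(6q+7y)

Group: 6q(10n−9q−5y) + 7y(10n−9q−5y); both groups contain (10n−9q−5y).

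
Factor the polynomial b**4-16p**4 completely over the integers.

(b+2p)(b-2p)(b**2+4p**2)

Difference of squares twice: with A = b and B = 2p, A⁴ − B⁴ = (A² − B²)(A² + B²), and A² − B² factors again.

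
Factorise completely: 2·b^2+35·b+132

Need a pair with product 2·132 = 264 and sum 35: that's 24 and 11.
Split the middle term: 2·b^2+24·b + 11·b+132 = 2·b·(b+12) + 11·(b+12).

(2·b+11)·(b+12)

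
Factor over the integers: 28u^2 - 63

7(2u + 3)(2u - 3)

Every term has a factor of 7. Then 4u^2 - 9 = (2u)² − (3)².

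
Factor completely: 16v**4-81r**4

Write as (4v**2)² − (9r**2)², then factor 4v**2-9r**2 once more.

(2v-3r)(2v+3r)(4v**2+9r**2)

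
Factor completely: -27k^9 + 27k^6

Factor out 27k^6 first: what remains is -k^3 + 1.
Recognize a difference of cubes with the parts 1 and k.

-27k^6(k - 1)(k^2 + k + 1)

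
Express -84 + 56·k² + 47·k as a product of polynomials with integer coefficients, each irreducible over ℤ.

(7·k + 12)·(8·k - 7)

Need a pair with product 56·(-84) = -4704 and sum 47: that's 96 and -49.
Split the middle term: 56·k² + 96·k - 49·k - 84 = 8·k·(7·k + 12) - 7·(7·k + 12).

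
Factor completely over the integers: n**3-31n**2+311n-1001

By the rational root theorem, n = 11 is a root, giving the factor (n-11) and quotient n**2-20n+91.
The remaining quadratic factors as (n-7)(n-13).

(n-11)(n-13)(n-7)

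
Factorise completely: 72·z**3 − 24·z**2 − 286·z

2·z·(6·z + 11)·(6·z − 13)

Pull out the common factor 2·z, then factor the remaining trinomial.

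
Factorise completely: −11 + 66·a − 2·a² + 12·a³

(6·a − 1)·(2·a² + 11)

Group as (12·a³ + 66·a) + (−2·a² − 11) = 6·a·(2·a² + 11) − (2·a² + 11).
Both groups share the factor (2·a² + 11).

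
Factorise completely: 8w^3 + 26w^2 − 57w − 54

Trying the rational-root candidates, w = −9/2 is a root, so (2w + 9) divides it; the quotient is 4w^2 − 5w − 6.
The remaining quadratic factors as (w − 2)(4w + 3).

(2w + 9)(4w + 3)(w − 2)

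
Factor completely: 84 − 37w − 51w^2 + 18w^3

Testing divisors of the constant over divisors of the leading coefficient, w = 3 is a root, so (w − 3) divides it; the quotient is 18w^2 + 3w − 28.
The remaining quadratic factors as (6w − 7)(3w + 4).

(3w + 4)(6w − 7)(w − 3)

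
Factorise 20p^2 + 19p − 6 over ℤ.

(4p − 1)(5p + 6)

Need a pair with product 20·(−6) = −120 and sum 19: that's −5 and 24.
Split the middle term: 20p^2 − 5p + 24p − 6 = 5p(4p − 1) + 6(4p − 1).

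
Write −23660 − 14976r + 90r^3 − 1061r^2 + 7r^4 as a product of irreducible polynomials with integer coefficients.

(7r + 13)(r + 10)(r + 14)(r − 13)

By the rational root theorem, r = −10 is a root, so (r + 10) is a factor; dividing leaves 7r^3 + 20r^2 − 1261r − 2366.
Continuing, r = −13/7 is a root, giving the factor (7r + 13) and quotient r^2 + r − 182.
The remaining quadratic factors as (r + 14)(r − 13).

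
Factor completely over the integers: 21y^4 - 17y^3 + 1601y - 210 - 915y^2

(3y - 5)(7y - 1)(y + 7)(y - 6)

Trying the rational-root candidates, y = 6 is a root, giving the factor (y - 6) and quotient 21y^3 + 109y^2 - 261y + 35.
Then y = -7 is a root, so (y + 7) divides it; the quotient is 21y^2 - 38y + 5.
The remaining quadratic factors as (3y - 5)(7y - 1).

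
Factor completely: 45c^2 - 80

5(3c + 4)(3c - 4)

Factor out 5, leaving 9c^2 - 16, which is a difference of two squares.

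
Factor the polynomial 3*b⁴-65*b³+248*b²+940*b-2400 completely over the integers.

(3*b+10)*(b-15)*(b-2)*(b-8)

By the rational root theorem, b = 8 is a root, so (b-8) divides it; the quotient is 3*b³-41*b²-80*b+300.
Next, b = -10/3 is a root, so (3*b+10) is a factor; dividing leaves b²-17*b+30.
The remaining quadratic factors as (b-15)(b-2).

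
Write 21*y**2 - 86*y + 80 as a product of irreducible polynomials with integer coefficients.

Need a pair with product 21·80 = 1680 and sum -86: that's -30 and -56.
Split the middle term: 21*y**2 - 30*y - 56*y + 80 = 3*y*(7*y - 10) - 8*(7*y - 10).

(3*y - 8)*(7*y - 10)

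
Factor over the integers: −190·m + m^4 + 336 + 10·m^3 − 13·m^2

Among the possible rational roots, m = −7 is a root, giving the factor (m + 7) and quotient m^3 + 3·m^2 − 34·m + 48.
Continuing, m = 2 is a root, giving the factor (m − 2) and quotient m^2 + 5·m − 24.
The remaining quadratic factors as (m − 3)(m + 8).

(m + 7)·(m + 8)·(m − 2)·(m − 3)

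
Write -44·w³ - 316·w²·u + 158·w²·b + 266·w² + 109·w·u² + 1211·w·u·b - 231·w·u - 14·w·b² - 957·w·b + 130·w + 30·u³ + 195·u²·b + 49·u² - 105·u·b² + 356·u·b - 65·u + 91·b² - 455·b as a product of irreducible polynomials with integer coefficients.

Group: 2·w·(-22·w² + 7·w·u + 79·w·b - 10·w + 2·u² + 13·u·b + 5·u - 7·b² + 35·b) + (15·u - 13)·(-22·w² + 7·w·u + 79·w·b - 10·w + 2·u² + 13·u·b + 5·u - 7·b² + 35·b); both groups contain (-22·w² + 7·w·u + 79·w·b - 10·w + 2·u² + 13·u·b + 5·u - 7·b² + 35·b), so (2·w + 15·u - 13) is a factor with cofactor -22·w² + 7·w·u + 79·w·b - 10·w + 2·u² + 13·u·b + 5·u - 7·b² + 35·b.
The cofactor groups again: -22·w² + 7·w·u + 79·w·b - 10·w + 2·u² + 13·u·b + 5·u - 7·b² + 35·b = -2·w·(11·w + 2·u - b + 5) + (u + 7·b)·(11·w + 2·u - b + 5); both groups contain (11·w + 2·u - b + 5), giving -(2·w - u - 7·b)·(11·w + 2·u - b + 5).

-(2·w - u - 7·b)·(11·w + 2·u - b + 5)·(2·w + 15·u - 13)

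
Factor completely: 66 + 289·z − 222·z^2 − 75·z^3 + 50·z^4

(2·z − 3)·(5·z + 1)·(5·z − 11)·(z + 2)

Among the possible rational roots, z = −2 is a root, giving the factor (z + 2) and quotient 50·z^3 − 175·z^2 + 128·z + 33.
Then z = −1/5 is a root, giving the factor (5·z + 1) and quotient 10·z^2 − 37·z + 33.
The remaining quadratic factors as (5·z − 11)(2·z − 3).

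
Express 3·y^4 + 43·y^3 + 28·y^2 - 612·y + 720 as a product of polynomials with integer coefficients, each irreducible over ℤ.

(3·y - 5)·(y + 12)·(y + 6)·(y - 2)

Among the possible rational roots, y = -12 is a root, so (y + 12) is a factor; dividing leaves 3·y^3 + 7·y^2 - 56·y + 60.
Next, y = -6 is a root, giving the factor (y + 6) and quotient 3·y^2 - 11·y + 10.
The remaining quadratic factors as (3·y - 5)(y - 2).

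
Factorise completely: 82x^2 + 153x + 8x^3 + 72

Trying the rational-root candidates, x = -3/2 is a root, so (2x + 3) is a factor; dividing leaves 4x^2 + 35x + 24.
The remaining quadratic factors as (4x + 3)(x + 8).

(2x + 3)(4x + 3)(x + 8)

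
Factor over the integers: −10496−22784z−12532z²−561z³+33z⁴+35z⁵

(5z+4)(7z+8)(z−8)(z²+7z+41)

By the rational root theorem, z = −4/5 is a root, giving the factor (5z+4) and quotient 7z⁴+z³−113z²−2416z−2624.
Then z = −8/7 is a root, so (7z+8) divides it; the quotient is z³−z²−15z−328.
Continuing, z = 8 is a root, giving the factor (z−8) and quotient z²+7z+41.
The quadratic z²+7z+41 has discriminant −115 < 0 and is irreducible over ℤ.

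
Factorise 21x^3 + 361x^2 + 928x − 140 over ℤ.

(3x + 10)(7x − 1)(x + 14)

By the rational root theorem, x = −14 is a root, giving the factor (x + 14) and quotient 21x^2 + 67x − 10.
The remaining quadratic factors as (7x − 1)(3x + 10).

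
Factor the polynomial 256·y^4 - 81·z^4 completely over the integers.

(4·y)⁴ − (3·z)⁴ = ((4·y)² − (3·z)²)((4·y)² + (3·z)²); the first factor splits again, the second (16·y^2 + 9·z^2) is irreducible.

(4·y + 3·z)·(4·y - 3·z)·(16·y^2 + 9·z^2)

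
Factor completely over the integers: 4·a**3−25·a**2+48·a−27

Among the possible rational roots, a = 9/4 is a root, so (4·a−9) divides it; the quotient is a**2−4·a+3.
The remaining quadratic factors as (a−3)(a−1).

(4·a−9)·(a−1)·(a−3)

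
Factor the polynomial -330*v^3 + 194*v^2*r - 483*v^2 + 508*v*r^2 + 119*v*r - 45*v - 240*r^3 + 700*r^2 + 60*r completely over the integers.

Group: 11*v*(-30*v^2 + 4*v*r - 3*v + 48*r^2 + 4*r) + (-5*r + 15)*(-30*v^2 + 4*v*r - 3*v + 48*r^2 + 4*r); both groups contain (-30*v^2 + 4*v*r - 3*v + 48*r^2 + 4*r), so (11*v - 5*r + 15) is a factor with cofactor -30*v^2 + 4*v*r - 3*v + 48*r^2 + 4*r.
The cofactor groups again: -30*v^2 + 4*v*r - 3*v + 48*r^2 + 4*r = -3*v*(10*v + 12*r + 1) + 4*r*(10*v + 12*r + 1); both groups contain (10*v + 12*r + 1), giving -(3*v - 4*r)*(10*v + 12*r + 1).

-(3*v - 4*r)*(11*v - 5*r + 15)*(10*v + 12*r + 1)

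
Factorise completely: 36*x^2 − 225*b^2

Every term has a factor of 9. Then 4*x^2 − 25*b^2 = (2*x)² − (5*b)².

9*(2*x − 5*b)*(2*x + 5*b)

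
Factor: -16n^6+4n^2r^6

Factor out 4n^2 first: what remains is -4n^4+r^6.
Recognize a difference of squares with the parts r^3 and 2n^2.

-4n^2(2n^2+r^3)(2n^2-r^3)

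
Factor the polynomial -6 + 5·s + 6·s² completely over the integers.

Need a pair with product 6·(-6) = -36 and sum 5: that's -4 and 9.
Split the middle term: 6·s² - 4·s + 9·s - 6 = 2·s·(3·s - 2) + 3·(3·s - 2).

(2·s + 3)·(3·s - 2)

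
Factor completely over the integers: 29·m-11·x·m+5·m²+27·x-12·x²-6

Group: -3·x·(4·x+5·m-1) + (m+6)·(4·x+5·m-1); both groups contain (4·x+5·m-1).

-(3·x-m-6)·(4·x+5·m-1)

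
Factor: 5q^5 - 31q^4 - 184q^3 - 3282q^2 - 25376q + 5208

Testing divisors of the constant over divisors of the leading coefficient, q = 1/5 is a root, so (5q - 1) divides it; the quotient is q^4 - 6q^3 - 38q^2 - 664q - 5208.
Next, q = 14 is a root, giving the factor (q - 14) and quotient q^3 + 8q^2 + 74q + 372.
Next, q = -6 is a root, so (q + 6) divides it; the quotient is q^2 + 2q + 62.
The quadratic q^2 + 2q + 62 has discriminant -244 < 0 and is irreducible over ℤ.

(5q - 1)(q + 6)(q - 14)(q^2 + 2q + 62)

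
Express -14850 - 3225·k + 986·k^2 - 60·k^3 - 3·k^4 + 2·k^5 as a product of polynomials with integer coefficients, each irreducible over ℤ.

Testing divisors of the constant over divisors of the leading coefficient, k = -9 is a root, giving the factor (k + 9) and quotient 2·k^4 - 21·k^3 + 129·k^2 - 175·k - 1650.
Next, k = -5/2 is a root, so (2·k + 5) divides it; the quotient is k^3 - 13·k^2 + 97·k - 330.
Continuing, k = 6 is a root, so (k - 6) is a factor; dividing leaves k^2 - 7·k + 55.
The quadratic k^2 - 7·k + 55 has discriminant -171 < 0 and is irreducible over ℤ.

(2·k + 5)·(k + 9)·(k - 6)·(k^2 - 7·k + 55)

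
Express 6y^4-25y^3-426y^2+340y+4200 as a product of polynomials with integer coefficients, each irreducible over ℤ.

Among the possible rational roots, y = 7/2 is a root, so (2y-7) divides it; the quotient is 3y^3-2y^2-220y-600.
Next, y = -6 is a root, so (y+6) is a factor; dividing leaves 3y^2-20y-100.
The remaining quadratic factors as (y-10)(3y+10).

(2y-7)(3y+10)(y+6)(y-10)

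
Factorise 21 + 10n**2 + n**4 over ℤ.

(n**2 + 3)(n**2 + 7)

Substitute u = n**2 to get a quadratic in u, then factor.
n**2 + 3 is irreducible over ℤ (always positive, so no real roots).
n**2 + 7 is irreducible over ℤ (always positive, so no real roots).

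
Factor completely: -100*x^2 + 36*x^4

Pull out the common factor 4*x^2; 9*x^2 - 25 is a difference of squares.

4*x^2*(3*x + 5)*(3*x - 5)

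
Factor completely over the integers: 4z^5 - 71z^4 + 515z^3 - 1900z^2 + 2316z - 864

Trying the rational-root candidates, z = 3/4 is a root, giving the factor (4z - 3) and quotient z^4 - 17z^3 + 116z^2 - 388z + 288.
Continuing, z = 1 is a root, so (z - 1) divides it; the quotient is z^3 - 16z^2 + 100z - 288.
Then z = 8 is a root, so (z - 8) is a factor; dividing leaves z^2 - 8z + 36.
The quadratic z^2 - 8z + 36 has discriminant -80 < 0 and is irreducible over ℤ.

(4z - 3)(z - 1)(z - 8)(z^2 - 8z + 36)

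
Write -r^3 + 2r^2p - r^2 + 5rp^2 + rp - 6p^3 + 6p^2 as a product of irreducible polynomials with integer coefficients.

Group: r(-r^2 - rp - r + 2p^2 - 2p) - 3p(-r^2 - rp - r + 2p^2 - 2p); both groups contain (-r^2 - rp - r + 2p^2 - 2p), so (r - 3p) is a factor with cofactor -r^2 - rp - r + 2p^2 - 2p.
The cofactor groups again: -r^2 - rp - r + 2p^2 - 2p = -r(r - p + 1) - 2p(r - p + 1); both groups contain (r - p + 1), giving -(r + 2p)(r - p + 1).

-(r - 3p)(r - p + 1)(r + 2p)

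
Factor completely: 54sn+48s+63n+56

(6s+7)(9n+8)

Group as (54sn+48s) + (63n+56) = 6s(9n+8) + 7(9n+8).
Both groups share the factor (9n+8).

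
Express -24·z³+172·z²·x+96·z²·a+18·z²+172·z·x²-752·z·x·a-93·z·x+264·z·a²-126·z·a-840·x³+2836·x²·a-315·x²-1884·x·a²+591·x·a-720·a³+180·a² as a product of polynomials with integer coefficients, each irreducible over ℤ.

-(3·z+7·x-15·a)·(2·z-15·x-4·a)·(4·z-8·x+12·a-3)

Group: 4·z·(-6·z²+31·z·x+42·z·a+105·x²-197·x·a-60·a²) + (-8·x+12·a-3)·(-6·z²+31·z·x+42·z·a+105·x²-197·x·a-60·a²); both groups contain (-6·z²+31·z·x+42·z·a+105·x²-197·x·a-60·a²), so (4·z-8·x+12·a-3) is a factor with cofactor -6·z²+31·z·x+42·z·a+105·x²-197·x·a-60·a².
The cofactor groups again: -6·z²+31·z·x+42·z·a+105·x²-197·x·a-60·a² = -3·z·(2·z-15·x-4·a) + (-7·x+15·a)·(2·z-15·x-4·a); both groups contain (2·z-15·x-4·a), giving -(3·z+7·x-15·a)·(2·z-15·x-4·a).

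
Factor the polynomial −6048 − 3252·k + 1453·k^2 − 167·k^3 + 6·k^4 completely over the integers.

(6·k + 7)·(k − 12)·(k − 8)·(k − 9)

By the rational root theorem, k = −7/6 is a root, so (6·k + 7) divides it; the quotient is k^3 − 29·k^2 + 276·k − 864.
Then k = 9 is a root, so (k − 9) is a factor; dividing leaves k^2 − 20·k + 96.
The remaining quadratic factors as (k − 8)(k − 12).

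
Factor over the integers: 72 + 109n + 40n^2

(5n + 8)(8n + 9)

Need a pair with product 40·72 = 2880 and sum 109: that's 45 and 64.
Split the middle term: 40n^2 + 45n + 64n + 72 = 5n(8n + 9) + 8(8n + 9).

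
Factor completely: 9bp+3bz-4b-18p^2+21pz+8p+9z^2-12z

Group: 9p(b-2p+3z) + (3z-4)(b-2p+3z); both groups contain (b-2p+3z).

(9p+3z-4)(b-2p+3z)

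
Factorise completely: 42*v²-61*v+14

Need a pair with product 42·14 = 588 and sum -61: that's -49 and -12.
Split the middle term: 42*v²-49*v - 12*v+14 = 7*v*(6*v-7) - 2*(6*v-7).

(6*v-7)*(7*v-2)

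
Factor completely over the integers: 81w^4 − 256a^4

(3w − 4a)(3w + 4a)(9w^2 + 16a^2)

Difference of squares twice: with A = 3w and B = 4a, A⁴ − B⁴ = (A² − B²)(A² + B²), and A² − B² factors again.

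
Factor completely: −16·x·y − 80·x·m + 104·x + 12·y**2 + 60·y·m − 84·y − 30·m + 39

−(2·y + 10·m − 13)·(8·x − 6·y + 3)

Group: −8·x·(2·y + 10·m − 13) + (6·y − 3)·(2·y + 10·m − 13); both groups contain (2·y + 10·m − 13).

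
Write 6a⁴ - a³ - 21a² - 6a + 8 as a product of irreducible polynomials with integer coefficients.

(2a - 1)(3a + 4)(a + 1)(a - 2)

Testing divisors of the constant over divisors of the leading coefficient, a = -1 is a root, so (a + 1) divides it; the quotient is 6a³ - 7a² - 14a + 8.
Continuing, a = -4/3 is a root, so (3a + 4) is a factor; dividing leaves 2a² - 5a + 2.
The remaining quadratic factors as (a - 2)(2a - 1).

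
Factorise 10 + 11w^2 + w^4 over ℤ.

Substitute u = w^2 to get a quadratic in u, then factor.
w^2 + 10 is irreducible over ℤ (always positive, so no real roots).
w^2 + 1 is irreducible over ℤ (sum of squares).

(w^2 + 1)(w^2 + 10)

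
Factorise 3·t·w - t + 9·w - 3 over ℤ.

Group as (3·t·w - t) + (9·w - 3) = t·(3·w - 1) + 3·(3·w - 1).
Both groups share the factor (3·w - 1).

(3·w - 1)·(t + 3)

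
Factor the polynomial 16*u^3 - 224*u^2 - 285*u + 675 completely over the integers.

(4*u + 9)*(4*u - 5)*(u - 15)

By the rational root theorem, u = -9/4 is a root, giving the factor (4*u + 9) and quotient 4*u^2 - 65*u + 75.
The remaining quadratic factors as (u - 15)(4*u - 5).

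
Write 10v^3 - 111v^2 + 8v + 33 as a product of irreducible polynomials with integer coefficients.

(2v + 1)(5v - 3)(v - 11)

Trying the rational-root candidates, v = -1/2 is a root, so (2v + 1) is a factor; dividing leaves 5v^2 - 58v + 33.
The remaining quadratic factors as (v - 11)(5v - 3).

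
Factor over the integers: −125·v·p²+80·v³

5·v·(4·v−5·p)·(4·v+5·p)

Pull out the common factor 5·v; 16·v²−25·p² is a difference of squares.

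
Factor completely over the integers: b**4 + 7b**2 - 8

Substitute u = b**2 to get a quadratic in u, then factor.
b**2 - 1 is a difference of squares.
b**2 + 8 is irreducible over ℤ (always positive, so no real roots).

(b + 1)(b - 1)(b**2 + 8)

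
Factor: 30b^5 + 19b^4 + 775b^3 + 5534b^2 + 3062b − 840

Among the possible rational roots, b = −4 is a root, so (b + 4) divides it; the quotient is 30b^4 − 101b^3 + 1179b^2 + 818b − 210.
Then b = 1/5 is a root, giving the factor (5b − 1) and quotient 6b^3 − 19b^2 + 232b + 210.
Next, b = −5/6 is a root, so (6b + 5) divides it; the quotient is b^2 − 4b + 42.
The quadratic b^2 − 4b + 42 has discriminant −152 < 0 and is irreducible over ℤ.

(5b − 1)(6b + 5)(b + 4)(b^2 − 4b + 42)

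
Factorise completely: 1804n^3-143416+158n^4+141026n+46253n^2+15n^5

Testing divisors of the constant over divisors of the leading coefficient, n = -14 is a root, giving the factor (n+14) and quotient 15n^4-52n^3+2532n^2+10805n-10244.
Continuing, n = 4/5 is a root, so (5n-4) divides it; the quotient is 3n^3-8n^2+500n+2561.
Next, n = -13/3 is a root, so (3n+13) is a factor; dividing leaves n^2-7n+197.
The quadratic n^2-7n+197 has discriminant -739 < 0 and is irreducible over ℤ.

(3n+13)(5n-4)(n+14)(n^2-7n+197)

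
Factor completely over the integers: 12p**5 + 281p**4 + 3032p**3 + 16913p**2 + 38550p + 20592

(3p + 11)(4p + 3)(p + 8)(p**2 + 11p + 78)

Among the possible rational roots, p = -3/4 is a root, so (4p + 3) is a factor; dividing leaves 3p**4 + 68p**3 + 707p**2 + 3698p + 6864.
Then p = -8 is a root, so (p + 8) is a factor; dividing leaves 3p**3 + 44p**2 + 355p + 858.
Then p = -11/3 is a root, so (3p + 11) is a factor; dividing leaves p**2 + 11p + 78.
The quadratic p**2 + 11p + 78 has discriminant -191 < 0 and is irreducible over ℤ.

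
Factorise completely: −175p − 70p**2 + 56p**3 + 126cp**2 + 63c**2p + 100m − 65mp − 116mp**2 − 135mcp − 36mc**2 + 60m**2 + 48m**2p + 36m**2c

(3m − 3c − 2p + 5)(3c + 4p + 5)(4m − 7p)

Group: 4m(9mc + 12mp + 15m − 9c**2 − 18cp − 8p**2 + 10p + 25) − 7p(9mc + 12mp + 15m − 9c**2 − 18cp − 8p**2 + 10p + 25); both groups contain (9mc + 12mp + 15m − 9c**2 − 18cp − 8p**2 + 10p + 25), so (4m − 7p) is a factor with cofactor 9mc + 12mp + 15m − 9c**2 − 18cp − 8p**2 + 10p + 25.
The cofactor groups again: 9mc + 12mp + 15m − 9c**2 − 18cp − 8p**2 + 10p + 25 = 3m(3c + 4p + 5) + (−3c − 2p + 5)(3c + 4p + 5); both groups contain (3c + 4p + 5), giving (3m − 3c − 2p + 5)(3c + 4p + 5).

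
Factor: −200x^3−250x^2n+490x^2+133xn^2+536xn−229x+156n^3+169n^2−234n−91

−(5x−4n−7)(10x+13n−13)(4x+3n+1)

Group: 5x(−40x^2−82xn+42x−39n^2+26n+13) + (−4n−7)(−40x^2−82xn+42x−39n^2+26n+13); both groups contain (−40x^2−82xn+42x−39n^2+26n+13), so (5x−4n−7) is a factor with cofactor −40x^2−82xn+42x−39n^2+26n+13.
The cofactor groups again: −40x^2−82xn+42x−39n^2+26n+13 = −10x(4x+3n+1) + (−13n+13)(4x+3n+1); both groups contain (4x+3n+1), giving −(10x+13n−13)(4x+3n+1).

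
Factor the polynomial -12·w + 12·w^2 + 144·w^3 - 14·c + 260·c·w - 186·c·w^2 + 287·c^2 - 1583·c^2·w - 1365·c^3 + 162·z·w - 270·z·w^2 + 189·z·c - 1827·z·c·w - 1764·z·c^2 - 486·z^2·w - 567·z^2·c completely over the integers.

Group: 9·z·(-63·z·c - 54·z·w - 105·c^2 - 146·c·w + 14·c - 48·w^2 + 12·w) + (13·c - 3·w - 1)·(-63·z·c - 54·z·w - 105·c^2 - 146·c·w + 14·c - 48·w^2 + 12·w); both groups contain (-63·z·c - 54·z·w - 105·c^2 - 146·c·w + 14·c - 48·w^2 + 12·w), so (9·z + 13·c - 3·w - 1) is a factor with cofactor -63·z·c - 54·z·w - 105·c^2 - 146·c·w + 14·c - 48·w^2 + 12·w.
The cofactor groups again: -63·z·c - 54·z·w - 105·c^2 - 146·c·w + 14·c - 48·w^2 + 12·w = -7·c·(9·z + 15·c + 8·w - 2) - 6·w·(9·z + 15·c + 8·w - 2); both groups contain (9·z + 15·c + 8·w - 2), giving -(7·c + 6·w)·(9·z + 15·c + 8·w - 2).

-(9·z + 13·c - 3·w - 1)·(9·z + 15·c + 8·w - 2)·(7·c + 6·w)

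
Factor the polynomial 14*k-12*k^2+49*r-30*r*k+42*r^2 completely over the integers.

Group: 7*r*(6*r-6*k+7) + 2*k*(6*r-6*k+7); both groups contain (6*r-6*k+7).

(6*r-6*k+7)*(7*r+2*k)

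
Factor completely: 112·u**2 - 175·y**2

7·(4·u + 5·y)·(4·u - 5·y)

Factor out 7, leaving 16·u**2 - 25·y**2, which is a difference of two squares.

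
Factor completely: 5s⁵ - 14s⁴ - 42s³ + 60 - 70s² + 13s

(5s - 4)(s + 1)(s - 5)(s² + 2s + 3)

By the rational root theorem, s = -1 is a root, giving the factor (s + 1) and quotient 5s⁴ - 19s³ - 23s² - 47s + 60.
Continuing, s = 5 is a root, so (s - 5) divides it; the quotient is 5s³ + 6s² + 7s - 12.
Then s = 4/5 is a root, so (5s - 4) divides it; the quotient is s² + 2s + 3.
The quadratic s² + 2s + 3 has discriminant -8 < 0 and is irreducible over ℤ.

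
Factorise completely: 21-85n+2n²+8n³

Among the possible rational roots, n = 3 is a root, giving the factor (n-3) and quotient 8n²+26n-7.
The remaining quadratic factors as (4n-1)(2n+7).

(2n+7)(4n-1)(n-3)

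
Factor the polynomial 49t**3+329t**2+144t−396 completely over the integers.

Among the possible rational roots, t = −11/7 is a root, so (7t+11) divides it; the quotient is 7t**2+36t−36.
The remaining quadratic factors as (t+6)(7t−6).

(7t+11)(7t−6)(t+6)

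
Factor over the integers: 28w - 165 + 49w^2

(7w + 15)(7w - 11)

Need a pair with product 49·(-165) = -8085 and sum 28: that's 105 and -77.
Split the middle term: 49w^2 + 105w - 77w - 165 = 7w(7w + 15) - 11(7w + 15).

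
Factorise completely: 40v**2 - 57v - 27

(5v - 9)(8v + 3)

Need a pair with product 40·(-27) = -1080 and sum -57: that's -72 and 15.
Split the middle term: 40v**2 - 72v + 15v - 27 = 8v(5v - 9) + 3(5v - 9).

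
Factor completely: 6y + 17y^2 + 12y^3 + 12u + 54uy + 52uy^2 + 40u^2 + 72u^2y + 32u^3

Group: 4u(8u^2 + 10uy + 4u + 3y^2 + 2y) + (4y + 3)(8u^2 + 10uy + 4u + 3y^2 + 2y); both groups contain (8u^2 + 10uy + 4u + 3y^2 + 2y), so (4u + 4y + 3) is a factor with cofactor 8u^2 + 10uy + 4u + 3y^2 + 2y.
The cofactor groups again: 8u^2 + 10uy + 4u + 3y^2 + 2y = 4u(2u + y) + (3y + 2)(2u + y); both groups contain (2u + y), giving (4u + 3y + 2)(2u + y).

(2u + y)(4u + 3y + 2)(4u + 4y + 3)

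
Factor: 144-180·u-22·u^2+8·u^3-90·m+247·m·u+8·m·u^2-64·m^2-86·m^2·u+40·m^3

Group: 2·m·(20·m^2-3·m·u-62·m-2·u^2+4·u+48) + (-4·u+3)·(20·m^2-3·m·u-62·m-2·u^2+4·u+48); both groups contain (20·m^2-3·m·u-62·m-2·u^2+4·u+48), so (2·m-4·u+3) is a factor with cofactor 20·m^2-3·m·u-62·m-2·u^2+4·u+48.
The cofactor groups again: 20·m^2-3·m·u-62·m-2·u^2+4·u+48 = 5·m·(4·m+u-6) + (-2·u-8)·(4·m+u-6); both groups contain (4·m+u-6), giving (5·m-2·u-8)·(4·m+u-6).

(2·m-4·u+3)·(4·m+u-6)·(5·m-2·u-8)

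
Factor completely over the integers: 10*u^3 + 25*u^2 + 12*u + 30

(2*u + 5)*(5*u^2 + 6)

Group as (10*u^3 + 12*u) + (25*u^2 + 30) = 2*u*(5*u^2 + 6) + 5*(5*u^2 + 6).
Both groups share the factor (5*u^2 + 6).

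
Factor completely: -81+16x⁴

(2x+3)(2x-3)(4x²+9)

Difference of squares twice: with A = 2x and B = 3, A⁴ − B⁴ = (A² − B²)(A² + B²), and A² − B² factors again.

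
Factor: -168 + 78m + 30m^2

6(5m - 7)(m + 4)

Pull out the common factor 6, then factor the remaining trinomial.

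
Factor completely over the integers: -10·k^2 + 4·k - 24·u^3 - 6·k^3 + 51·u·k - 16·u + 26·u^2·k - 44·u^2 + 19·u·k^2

Group: 4·u·(-6·u^2 + 5·u·k - 11·u + 6·k^2 + 10·k - 4) - k·(-6·u^2 + 5·u·k - 11·u + 6·k^2 + 10·k - 4); both groups contain (-6·u^2 + 5·u·k - 11·u + 6·k^2 + 10·k - 4), so (4·u - k) is a factor with cofactor -6·u^2 + 5·u·k - 11·u + 6·k^2 + 10·k - 4.
The cofactor groups again: -6·u^2 + 5·u·k - 11·u + 6·k^2 + 10·k - 4 = -2·u·(3·u + 2·k + 4) + (3·k - 1)·(3·u + 2·k + 4); both groups contain (3·u + 2·k + 4), giving -(2·u - 3·k + 1)·(3·u + 2·k + 4).

-(2·u - 3·k + 1)·(4·u - k)·(3·u + 2·k + 4)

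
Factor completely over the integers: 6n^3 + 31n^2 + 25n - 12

(2n + 3)(3n - 1)(n + 4)

Testing divisors of the constant over divisors of the leading coefficient, n = 1/3 is a root, so (3n - 1) divides it; the quotient is 2n^2 + 11n + 12.
The remaining quadratic factors as (2n + 3)(n + 4).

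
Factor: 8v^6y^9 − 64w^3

Factor out 8 first: what remains is v^6y^9 − 8w^3.
Recognize a difference of cubes with the parts v^2y^3 and 2w.

8(v^2y^3 − 2w)(v^4y^6 + 2v^2wy^3 + 4w^2)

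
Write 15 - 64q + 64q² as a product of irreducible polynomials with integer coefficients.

Need a pair with product 64·15 = 960 and sum -64: that's -24 and -40.
Split the middle term: 64q² - 24q - 40q + 15 = 8q(8q - 3) - 5(8q - 3).

(8q - 3)(8q - 5)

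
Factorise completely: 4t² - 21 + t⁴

(t² + 7)(t² - 3)

Substitute u = t² to get a quadratic in u, then factor.
t² + 7 is irreducible over ℤ (always positive, so no real roots).
t² - 3 is irreducible over ℤ (3 is not a perfect square).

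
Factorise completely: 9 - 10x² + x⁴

Substitute u = x² to get a quadratic in u, then factor.
x² - 9 is a difference of squares.
x² - 1 is a difference of squares.

(x + 1)(x + 3)(x - 1)(x - 3)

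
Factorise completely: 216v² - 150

6(6v + 5)(6v - 5)

Every term has a factor of 6. Then 36v² - 25 = (6v)² − (5)².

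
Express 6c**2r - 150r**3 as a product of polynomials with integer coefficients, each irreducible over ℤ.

Pull out the common factor 6r; c**2 - 25r**2 is a difference of squares.

6r(c + 5r)(c - 5r)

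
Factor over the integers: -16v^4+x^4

(x-2v)(x+2v)(x^2+4v^2)

Difference of squares twice: with A = x and B = 2v, A⁴ − B⁴ = (A² − B²)(A² + B²), and A² − B² factors again.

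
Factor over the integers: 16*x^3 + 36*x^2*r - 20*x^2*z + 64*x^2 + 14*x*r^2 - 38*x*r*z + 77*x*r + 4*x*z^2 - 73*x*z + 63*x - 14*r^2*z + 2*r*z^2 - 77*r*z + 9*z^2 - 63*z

Group: x*(16*x^2 + 36*x*r - 4*x*z + 64*x + 14*r^2 - 2*r*z + 77*r - 9*z + 63) - z*(16*x^2 + 36*x*r - 4*x*z + 64*x + 14*r^2 - 2*r*z + 77*r - 9*z + 63); both groups contain (16*x^2 + 36*x*r - 4*x*z + 64*x + 14*r^2 - 2*r*z + 77*r - 9*z + 63), so (x - z) is a factor with cofactor 16*x^2 + 36*x*r - 4*x*z + 64*x + 14*r^2 - 2*r*z + 77*r - 9*z + 63.
The cofactor groups again: 16*x^2 + 36*x*r - 4*x*z + 64*x + 14*r^2 - 2*r*z + 77*r - 9*z + 63 = 4*x*(4*x + 2*r + 9) + (7*r - z + 7)*(4*x + 2*r + 9); both groups contain (4*x + 2*r + 9), giving (4*x + 7*r - z + 7)*(4*x + 2*r + 9).

(4*x + 2*r + 9)*(4*x + 7*r - z + 7)*(x - z)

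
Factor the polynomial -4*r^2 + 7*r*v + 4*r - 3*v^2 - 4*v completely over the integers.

-(4*r - 3*v - 4)*(r - v)

Group: -r*(4*r - 3*v - 4) + v*(4*r - 3*v - 4); both groups contain (4*r - 3*v - 4).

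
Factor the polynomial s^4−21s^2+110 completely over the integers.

(s^2−10)(s^2−11)

Substitute u = s^2 to get a quadratic in u, then factor.
s^2−10 is irreducible over ℤ (10 is not a perfect square).
s^2−11 is irreducible over ℤ (11 is not a perfect square).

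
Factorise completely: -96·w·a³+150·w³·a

Pull out the common factor 6·w·a; 25·w²-16·a² is a difference of squares.

6·a·w·(5·w-4·a)·(5·w+4·a)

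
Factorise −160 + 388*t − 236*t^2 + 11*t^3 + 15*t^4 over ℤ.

(3*t − 2)*(5*t − 8)*(t + 5)*(t − 2)

Trying the rational-root candidates, t = 2/3 is a root, giving the factor (3*t − 2) and quotient 5*t^3 + 7*t^2 − 74*t + 80.
Then t = 2 is a root, so (t − 2) divides it; the quotient is 5*t^2 + 17*t − 40.
The remaining quadratic factors as (t + 5)(5*t − 8).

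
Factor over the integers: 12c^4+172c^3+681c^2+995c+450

Trying the rational-root candidates, c = -5/6 is a root, so (6c+5) divides it; the quotient is 2c^3+27c^2+91c+90.
Next, c = -2 is a root, so (c+2) is a factor; dividing leaves 2c^2+23c+45.
The remaining quadratic factors as (2c+5)(c+9).

(2c+5)(6c+5)(c+2)(c+9)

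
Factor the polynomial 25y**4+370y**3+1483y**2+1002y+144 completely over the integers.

(5y+1)(5y+3)(y+6)(y+8)

By the rational root theorem, y = −1/5 is a root, giving the factor (5y+1) and quotient 5y**3+73y**2+282y+144.
Continuing, y = −6 is a root, so (y+6) divides it; the quotient is 5y**2+43y+24.
The remaining quadratic factors as (y+8)(5y+3).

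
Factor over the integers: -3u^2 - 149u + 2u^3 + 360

Trying the rational-root candidates, u = 5/2 is a root, giving the factor (2u - 5) and quotient u^2 + u - 72.
The remaining quadratic factors as (u - 8)(u + 9).

(2u - 5)(u + 9)(u - 8)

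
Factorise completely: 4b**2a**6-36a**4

4a**4(ba+3)(ba-3)

Pull out the common factor 4a**4, leaving b**2a**2-9.
Recognize a difference of squares with the parts ba and 3.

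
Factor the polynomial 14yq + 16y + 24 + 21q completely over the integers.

(2y + 3)(7q + 8)

Group as (14yq + 16y) + (21q + 24) = 2y(7q + 8) + 3(7q + 8).
Both groups share the factor (7q + 8).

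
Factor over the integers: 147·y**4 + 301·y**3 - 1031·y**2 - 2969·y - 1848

(3·y + 7)·(7·y + 11)·(7·y + 8)·(y - 3)

Trying the rational-root candidates, y = 3 is a root, giving the factor (y - 3) and quotient 147·y**3 + 742·y**2 + 1195·y + 616.
Next, y = -7/3 is a root, giving the factor (3·y + 7) and quotient 49·y**2 + 133·y + 88.
The remaining quadratic factors as (7·y + 11)(7·y + 8).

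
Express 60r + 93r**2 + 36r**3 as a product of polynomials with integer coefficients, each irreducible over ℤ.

Pull out the common factor 3r, then factor the remaining trinomial.

3r(3r + 4)(4r + 5)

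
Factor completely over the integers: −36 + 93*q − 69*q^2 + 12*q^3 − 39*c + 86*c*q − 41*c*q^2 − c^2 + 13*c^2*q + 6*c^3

Group: 2*c*(3*c^2 + 11*c*q − 5*c − 4*q^2 + 19*q − 12) + (−3*q + 3)*(3*c^2 + 11*c*q − 5*c − 4*q^2 + 19*q − 12); both groups contain (3*c^2 + 11*c*q − 5*c − 4*q^2 + 19*q − 12), so (2*c − 3*q + 3) is a factor with cofactor 3*c^2 + 11*c*q − 5*c − 4*q^2 + 19*q − 12.
The cofactor groups again: 3*c^2 + 11*c*q − 5*c − 4*q^2 + 19*q − 12 = c*(3*c − q + 4) + (4*q − 3)*(3*c − q + 4); both groups contain (3*c − q + 4), giving (c + 4*q − 3)*(3*c − q + 4).

(2*c − 3*q + 3)*(3*c − q + 4)*(c + 4*q − 3)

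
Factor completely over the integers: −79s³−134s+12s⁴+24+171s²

(3s−4)(4s−1)(s−2)(s−3)

Among the possible rational roots, s = 3 is a root, giving the factor (s−3) and quotient 12s³−43s²+42s−8.
Then s = 1/4 is a root, so (4s−1) divides it; the quotient is 3s²−10s+8.
The remaining quadratic factors as (3s−4)(s−2).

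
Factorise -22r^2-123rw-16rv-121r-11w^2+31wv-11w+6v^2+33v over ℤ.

Group: -11r(2r+11w+2v+11) + (-w+3v)(2r+11w+2v+11); both groups contain (2r+11w+2v+11).

-(11r+w-3v)(2r+11w+2v+11)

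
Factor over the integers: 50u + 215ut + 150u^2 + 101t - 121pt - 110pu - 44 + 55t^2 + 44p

Group: -10u(11p - 15u - 5t - 11) + (-11t + 4)(11p - 15u - 5t - 11); both groups contain (11p - 15u - 5t - 11).

-(11p - 15u - 5t - 11)(10u + 11t - 4)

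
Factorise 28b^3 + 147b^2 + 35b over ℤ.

Pull out the common factor 7b, then factor the remaining trinomial.

7b(4b + 1)(b + 5)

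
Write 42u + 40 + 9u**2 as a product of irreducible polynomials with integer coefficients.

(3u + 10)(3u + 4)

Need a pair with product 9·40 = 360 and sum 42: that's 30 and 12.
Split the middle term: 9u**2 + 30u + 12u + 40 = 3u(3u + 10) + 4(3u + 10).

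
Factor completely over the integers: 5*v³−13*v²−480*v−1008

Among the possible rational roots, v = −7 is a root, so (v+7) divides it; the quotient is 5*v²−48*v−144.
The remaining quadratic factors as (v−12)(5*v+12).

(5*v+12)*(v+7)*(v−12)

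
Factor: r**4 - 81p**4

(r - 3p)(r + 3p)(r**2 + 9p**2)

Write as (r**2)² − (9p**2)², then factor r**2 - 9p**2 once more.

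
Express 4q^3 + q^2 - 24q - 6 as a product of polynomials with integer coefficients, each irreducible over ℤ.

(4q + 1)(q^2 - 6)

Group as (4q^3 - 24q) + (q^2 - 6) = 4q(q^2 - 6) + (q^2 - 6).
Both groups share the factor (q^2 - 6).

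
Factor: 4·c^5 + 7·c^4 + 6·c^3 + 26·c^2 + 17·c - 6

(4·c - 1)·(c + 1)·(c + 2)·(c^2 - c + 3)

Among the possible rational roots, c = -1 is a root, giving the factor (c + 1) and quotient 4·c^4 + 3·c^3 + 3·c^2 + 23·c - 6.
Continuing, c = 1/4 is a root, so (4·c - 1) is a factor; dividing leaves c^3 + c^2 + c + 6.
Then c = -2 is a root, so (c + 2) divides it; the quotient is c^2 - c + 3.
The quadratic c^2 - c + 3 has discriminant -11 < 0 and is irreducible over ℤ.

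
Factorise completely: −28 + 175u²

7(5u + 2)(5u − 2)

Every term has a factor of 7. Then 25u² − 4 = (5u)² − (2)².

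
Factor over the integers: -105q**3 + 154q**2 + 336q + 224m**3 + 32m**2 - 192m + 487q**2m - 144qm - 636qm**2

Group: 7q(-15q**2 + 61qm + 22q - 56m**2 - 8m + 48) - 4m(-15q**2 + 61qm + 22q - 56m**2 - 8m + 48); both groups contain (-15q**2 + 61qm + 22q - 56m**2 - 8m + 48), so (7q - 4m) is a factor with cofactor -15q**2 + 61qm + 22q - 56m**2 - 8m + 48.
The cofactor groups again: -15q**2 + 61qm + 22q - 56m**2 - 8m + 48 = -5q(3q - 8m - 8) + (7m - 6)(3q - 8m - 8); both groups contain (3q - 8m - 8), giving -(5q - 7m + 6)(3q - 8m - 8).

-(7q - 4m)(5q - 7m + 6)(3q - 8m - 8)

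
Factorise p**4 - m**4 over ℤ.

Difference of squares twice: with A = p and B = m, A⁴ − B⁴ = (A² − B²)(A² + B²), and A² − B² factors again.

(p - m)(p + m)(p**2 + m**2)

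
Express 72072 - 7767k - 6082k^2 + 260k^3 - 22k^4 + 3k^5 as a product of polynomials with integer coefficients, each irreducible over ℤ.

(3k + 11)(k - 13)(k - 3)(k^2 + 5k + 168)

By the rational root theorem, k = -11/3 is a root, giving the factor (3k + 11) and quotient k^4 - 11k^3 + 127k^2 - 2493k + 6552.
Continuing, k = 13 is a root, so (k - 13) divides it; the quotient is k^3 + 2k^2 + 153k - 504.
Continuing, k = 3 is a root, giving the factor (k - 3) and quotient k^2 + 5k + 168.
The quadratic k^2 + 5k + 168 has discriminant -647 < 0 and is irreducible over ℤ.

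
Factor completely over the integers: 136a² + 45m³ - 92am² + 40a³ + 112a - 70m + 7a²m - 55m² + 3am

Group: a(40a² + 47am + 56a - 45m² - 35m) + (-m + 2)(40a² + 47am + 56a - 45m² - 35m); both groups contain (40a² + 47am + 56a - 45m² - 35m), so (a - m + 2) is a factor with cofactor 40a² + 47am + 56a - 45m² - 35m.
The cofactor groups again: 40a² + 47am + 56a - 45m² - 35m = 5a(8a - 5m) + (9m + 7)(8a - 5m); both groups contain (8a - 5m), giving (5a + 9m + 7)(8a - 5m).

(5a + 9m + 7)(8a - 5m)(a - m + 2)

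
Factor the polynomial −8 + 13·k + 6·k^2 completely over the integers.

(2·k − 1)·(3·k + 8)

Need a pair with product 6·(−8) = −48 and sum 13: that's 16 and −3.
Split the middle term: 6·k^2 + 16·k − 3·k − 8 = 2·k·(3·k + 8) − (3·k + 8).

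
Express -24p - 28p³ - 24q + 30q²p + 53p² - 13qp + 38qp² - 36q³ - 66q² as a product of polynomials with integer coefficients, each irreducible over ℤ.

Group: q(-36q² + 66qp - 66q - 28p² + 53p - 24) + p(-36q² + 66qp - 66q - 28p² + 53p - 24); both groups contain (-36q² + 66qp - 66q - 28p² + 53p - 24), so (q + p) is a factor with cofactor -36q² + 66qp - 66q - 28p² + 53p - 24.
The cofactor groups again: -36q² + 66qp - 66q - 28p² + 53p - 24 = -6q(6q - 4p + 3) + (7p - 8)(6q - 4p + 3); both groups contain (6q - 4p + 3), giving -(6q - 7p + 8)(6q - 4p + 3).

-(6q - 4p + 3)(6q - 7p + 8)(q + p)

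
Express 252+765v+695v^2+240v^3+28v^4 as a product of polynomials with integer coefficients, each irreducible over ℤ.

(2v+3)(2v+7)(7v+4)(v+3)

By the rational root theorem, v = -7/2 is a root, giving the factor (2v+7) and quotient 14v^3+71v^2+99v+36.
Continuing, v = -4/7 is a root, giving the factor (7v+4) and quotient 2v^2+9v+9.
The remaining quadratic factors as (2v+3)(v+3).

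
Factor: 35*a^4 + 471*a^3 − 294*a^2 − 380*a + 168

(5*a − 2)*(7*a + 6)*(a + 14)*(a − 1)

Trying the rational-root candidates, a = 2/5 is a root, giving the factor (5*a − 2) and quotient 7*a^3 + 97*a^2 − 20*a − 84.
Next, a = −14 is a root, so (a + 14) divides it; the quotient is 7*a^2 − a − 6.
The remaining quadratic factors as (a − 1)(7*a + 6).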